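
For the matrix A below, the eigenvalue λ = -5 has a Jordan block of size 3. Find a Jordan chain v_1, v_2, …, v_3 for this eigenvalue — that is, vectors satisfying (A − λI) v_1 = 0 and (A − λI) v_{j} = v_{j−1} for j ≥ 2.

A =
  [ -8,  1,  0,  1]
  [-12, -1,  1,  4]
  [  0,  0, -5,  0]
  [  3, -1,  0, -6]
A Jordan chain for λ = -5 of length 3:
v_1 = (1, 4, 0, -1)ᵀ
v_2 = (0, 1, 0, 0)ᵀ
v_3 = (0, 0, 1, 0)ᵀ

Let N = A − (-5)·I. We want v_3 with N^3 v_3 = 0 but N^2 v_3 ≠ 0; then v_{j-1} := N · v_j for j = 3, …, 2.

Pick v_3 = (0, 0, 1, 0)ᵀ.
Then v_2 = N · v_3 = (0, 1, 0, 0)ᵀ.
Then v_1 = N · v_2 = (1, 4, 0, -1)ᵀ.

Sanity check: (A − (-5)·I) v_1 = (0, 0, 0, 0)ᵀ = 0. ✓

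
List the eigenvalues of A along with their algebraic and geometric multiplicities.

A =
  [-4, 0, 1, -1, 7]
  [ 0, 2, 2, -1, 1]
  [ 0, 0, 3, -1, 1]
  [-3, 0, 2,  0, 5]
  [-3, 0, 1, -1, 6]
λ = -1: alg = 1, geom = 1; λ = 2: alg = 4, geom = 2

Step 1 — factor the characteristic polynomial to read off the algebraic multiplicities:
  χ_A(x) = (x - 2)^4*(x + 1)

Step 2 — compute geometric multiplicities via the rank-nullity identity g(λ) = n − rank(A − λI):
  rank(A − (-1)·I) = 4, so dim ker(A − (-1)·I) = n − 4 = 1
  rank(A − (2)·I) = 3, so dim ker(A − (2)·I) = n − 3 = 2

Summary:
  λ = -1: algebraic multiplicity = 1, geometric multiplicity = 1
  λ = 2: algebraic multiplicity = 4, geometric multiplicity = 2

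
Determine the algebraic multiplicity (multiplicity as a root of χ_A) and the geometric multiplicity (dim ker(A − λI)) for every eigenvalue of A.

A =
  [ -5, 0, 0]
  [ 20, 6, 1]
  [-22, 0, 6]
λ = -5: alg = 1, geom = 1; λ = 6: alg = 2, geom = 1

Step 1 — factor the characteristic polynomial to read off the algebraic multiplicities:
  χ_A(x) = (x - 6)^2*(x + 5)

Step 2 — compute geometric multiplicities via the rank-nullity identity g(λ) = n − rank(A − λI):
  rank(A − (-5)·I) = 2, so dim ker(A − (-5)·I) = n − 2 = 1
  rank(A − (6)·I) = 2, so dim ker(A − (6)·I) = n − 2 = 1

Summary:
  λ = -5: algebraic multiplicity = 1, geometric multiplicity = 1
  λ = 6: algebraic multiplicity = 2, geometric multiplicity = 1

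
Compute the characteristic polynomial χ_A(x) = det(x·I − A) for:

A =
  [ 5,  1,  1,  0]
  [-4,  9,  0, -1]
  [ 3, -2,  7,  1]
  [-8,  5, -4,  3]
x^4 - 24*x^3 + 216*x^2 - 864*x + 1296

Expanding det(x·I − A) (e.g. by cofactor expansion or by noting that A is similar to its Jordan form J, which has the same characteristic polynomial as A) gives
  χ_A(x) = x^4 - 24*x^3 + 216*x^2 - 864*x + 1296
which factors as (x - 6)^4. The eigenvalues (with algebraic multiplicities) are λ = 6 with multiplicity 4.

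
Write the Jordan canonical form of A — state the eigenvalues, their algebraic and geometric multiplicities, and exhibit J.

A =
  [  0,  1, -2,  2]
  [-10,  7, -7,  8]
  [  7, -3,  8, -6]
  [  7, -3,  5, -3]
J_3(3) ⊕ J_1(3)

The characteristic polynomial is
  det(x·I − A) = x^4 - 12*x^3 + 54*x^2 - 108*x + 81 = (x - 3)^4

Eigenvalues and multiplicities (the geometric multiplicity of λ is n − rank(A − λI), which equals the number of Jordan blocks for λ):
  λ = 3: algebraic multiplicity = 4, geometric multiplicity = 2

Determining the block sizes for each eigenvalue:
  λ = 3: with am = 4 and gm = 2, the partition is not yet determined (e.g. several partitions of 4 into 2 parts exist). Let N = A − (3)·I. Computing rank(N^1) = 2, rank(N^2) = 1, rank(N^3) = 0; the number of blocks of size ≥ j is rank(N^{j−1}) − rank(N^j), giving [2, 1, 1]. So we have 1 block(s) of size 3, 1 block(s) of size 1 → block sizes [3, 1]

Assembling the blocks gives a Jordan form
J =
  [3, 1, 0, 0]
  [0, 3, 1, 0]
  [0, 0, 3, 0]
  [0, 0, 0, 3]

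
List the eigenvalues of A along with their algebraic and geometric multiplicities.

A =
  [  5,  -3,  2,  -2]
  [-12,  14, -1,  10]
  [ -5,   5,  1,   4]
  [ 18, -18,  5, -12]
λ = 2: alg = 4, geom = 2

Step 1 — factor the characteristic polynomial to read off the algebraic multiplicities:
  χ_A(x) = (x - 2)^4

Step 2 — compute geometric multiplicities via the rank-nullity identity g(λ) = n − rank(A − λI):
  rank(A − (2)·I) = 2, so dim ker(A − (2)·I) = n − 2 = 2

Summary:
  λ = 2: algebraic multiplicity = 4, geometric multiplicity = 2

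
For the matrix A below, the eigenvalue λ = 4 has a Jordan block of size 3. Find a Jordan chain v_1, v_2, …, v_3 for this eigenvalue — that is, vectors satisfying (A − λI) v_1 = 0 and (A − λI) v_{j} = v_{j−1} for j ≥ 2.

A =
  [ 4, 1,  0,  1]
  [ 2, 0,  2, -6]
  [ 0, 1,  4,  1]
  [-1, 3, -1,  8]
A Jordan chain for λ = 4 of length 3:
v_1 = (1, -2, 1, 2)ᵀ
v_2 = (0, 2, 0, -1)ᵀ
v_3 = (1, 0, 0, 0)ᵀ

Let N = A − (4)·I. We want v_3 with N^3 v_3 = 0 but N^2 v_3 ≠ 0; then v_{j-1} := N · v_j for j = 3, …, 2.

Pick v_3 = (1, 0, 0, 0)ᵀ.
Then v_2 = N · v_3 = (0, 2, 0, -1)ᵀ.
Then v_1 = N · v_2 = (1, -2, 1, 2)ᵀ.

Sanity check: (A − (4)·I) v_1 = (0, 0, 0, 0)ᵀ = 0. ✓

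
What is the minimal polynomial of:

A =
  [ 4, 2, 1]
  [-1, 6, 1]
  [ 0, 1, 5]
x^3 - 15*x^2 + 75*x - 125

The characteristic polynomial is χ_A(x) = (x - 5)^3, so the eigenvalues are known. The minimal polynomial is
  m_A(x) = Π_λ (x − λ)^{k_λ}
where k_λ is the size of the *largest* Jordan block for λ (equivalently, the smallest k with (A − λI)^k v = 0 for every generalised eigenvector v of λ).

  λ = 5: largest Jordan block has size 3, contributing (x − 5)^3

So m_A(x) = (x - 5)^3 = x^3 - 15*x^2 + 75*x - 125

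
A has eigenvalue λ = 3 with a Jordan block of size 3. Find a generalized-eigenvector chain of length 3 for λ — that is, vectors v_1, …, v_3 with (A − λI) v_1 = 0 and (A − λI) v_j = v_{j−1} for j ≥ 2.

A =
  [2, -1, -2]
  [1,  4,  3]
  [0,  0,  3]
A Jordan chain for λ = 3 of length 3:
v_1 = (-1, 1, 0)ᵀ
v_2 = (-2, 3, 0)ᵀ
v_3 = (0, 0, 1)ᵀ

Let N = A − (3)·I. We want v_3 with N^3 v_3 = 0 but N^2 v_3 ≠ 0; then v_{j-1} := N · v_j for j = 3, …, 2.

Pick v_3 = (0, 0, 1)ᵀ.
Then v_2 = N · v_3 = (-2, 3, 0)ᵀ.
Then v_1 = N · v_2 = (-1, 1, 0)ᵀ.

Sanity check: (A − (3)·I) v_1 = (0, 0, 0)ᵀ = 0. ✓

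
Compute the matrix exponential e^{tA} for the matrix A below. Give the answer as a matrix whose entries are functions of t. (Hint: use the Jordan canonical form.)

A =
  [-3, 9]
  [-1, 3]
e^{tA} =
  [1 - 3*t, 9*t]
  [-t, 3*t + 1]

Strategy: write A = P · J · P⁻¹ where J is a Jordan canonical form, so e^{tA} = P · e^{tJ} · P⁻¹, and e^{tJ} can be computed block-by-block.

A has Jordan form
J =
  [0, 1]
  [0, 0]
(up to reordering of blocks).

Per-block formulas:
  For a 2×2 Jordan block J_2(0): exp(t · J_2(0)) = e^(0t)·(I + t·N), where N is the 2×2 nilpotent shift.

After assembling e^{tJ} and conjugating by P, we get:

e^{tA} =
  [1 - 3*t, 9*t]
  [-t, 3*t + 1]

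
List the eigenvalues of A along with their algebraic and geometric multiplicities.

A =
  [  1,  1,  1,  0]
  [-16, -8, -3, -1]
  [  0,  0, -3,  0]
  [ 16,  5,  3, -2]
λ = -3: alg = 4, geom = 2

Step 1 — factor the characteristic polynomial to read off the algebraic multiplicities:
  χ_A(x) = (x + 3)^4

Step 2 — compute geometric multiplicities via the rank-nullity identity g(λ) = n − rank(A − λI):
  rank(A − (-3)·I) = 2, so dim ker(A − (-3)·I) = n − 2 = 2

Summary:
  λ = -3: algebraic multiplicity = 4, geometric multiplicity = 2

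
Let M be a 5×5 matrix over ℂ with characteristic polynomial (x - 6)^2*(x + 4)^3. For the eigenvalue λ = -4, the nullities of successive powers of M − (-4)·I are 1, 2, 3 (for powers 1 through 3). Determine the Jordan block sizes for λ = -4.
Block sizes for λ = -4: [3]

From the dimensions of kernels of powers, the number of Jordan blocks of size at least j is d_j − d_{j−1} where d_j = dim ker(N^j) (with d_0 = 0). Computing the differences gives [1, 1, 1].
The number of blocks of size exactly k is (#blocks of size ≥ k) − (#blocks of size ≥ k + 1), so the partition is: 1 block(s) of size 3.
In nonincreasing order the block sizes are [3].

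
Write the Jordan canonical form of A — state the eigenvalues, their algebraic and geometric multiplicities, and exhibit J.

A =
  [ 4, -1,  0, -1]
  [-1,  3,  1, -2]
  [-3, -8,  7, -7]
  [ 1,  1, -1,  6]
J_2(4) ⊕ J_2(6)

The characteristic polynomial is
  det(x·I − A) = x^4 - 20*x^3 + 148*x^2 - 480*x + 576 = (x - 6)^2*(x - 4)^2

Eigenvalues and multiplicities (the geometric multiplicity of λ is n − rank(A − λI), which equals the number of Jordan blocks for λ):
  λ = 4: algebraic multiplicity = 2, geometric multiplicity = 1
  λ = 6: algebraic multiplicity = 2, geometric multiplicity = 1

Determining the block sizes for each eigenvalue:
  λ = 4: one block (gm = 1), so the single block has size am = 2 → block sizes [2]
  λ = 6: one block (gm = 1), so the single block has size am = 2 → block sizes [2]

Assembling the blocks gives a Jordan form
J =
  [4, 1, 0, 0]
  [0, 4, 0, 0]
  [0, 0, 6, 1]
  [0, 0, 0, 6]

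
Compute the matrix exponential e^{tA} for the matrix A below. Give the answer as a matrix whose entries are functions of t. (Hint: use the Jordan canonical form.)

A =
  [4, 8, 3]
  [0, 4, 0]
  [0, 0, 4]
e^{tA} =
  [exp(4*t), 8*t*exp(4*t), 3*t*exp(4*t)]
  [0, exp(4*t), 0]
  [0, 0, exp(4*t)]

Strategy: write A = P · J · P⁻¹ where J is a Jordan canonical form, so e^{tA} = P · e^{tJ} · P⁻¹, and e^{tJ} can be computed block-by-block.

A has Jordan form
J =
  [4, 1, 0]
  [0, 4, 0]
  [0, 0, 4]
(up to reordering of blocks).

Per-block formulas:
  For a 2×2 Jordan block J_2(4): exp(t · J_2(4)) = e^(4t)·(I + t·N), where N is the 2×2 nilpotent shift.
  For a 1×1 block at λ = 4: exp(t · [4]) = [e^(4t)].

After assembling e^{tJ} and conjugating by P, we get:

e^{tA} =
  [exp(4*t), 8*t*exp(4*t), 3*t*exp(4*t)]
  [0, exp(4*t), 0]
  [0, 0, exp(4*t)]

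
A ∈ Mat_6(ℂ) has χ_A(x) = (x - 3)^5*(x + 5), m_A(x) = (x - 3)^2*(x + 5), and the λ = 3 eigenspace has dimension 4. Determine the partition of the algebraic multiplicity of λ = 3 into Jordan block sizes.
Block sizes for λ = 3: [2, 1, 1, 1]

Step 1 — from the characteristic polynomial, algebraic multiplicity of λ = 3 is 5. From dim ker(A − (3)·I) = 4, there are exactly 4 Jordan blocks for λ = 3.
Step 2 — from the minimal polynomial, the factor (x − 3)^2 tells us the largest block for λ = 3 has size 2.
Step 3 — with total size 5, 4 blocks, and largest block 2, the block sizes (in nonincreasing order) are [2, 1, 1, 1].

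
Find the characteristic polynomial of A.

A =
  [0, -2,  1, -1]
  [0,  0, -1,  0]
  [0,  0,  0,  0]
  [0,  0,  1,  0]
x^4

Expanding det(x·I − A) (e.g. by cofactor expansion or by noting that A is similar to its Jordan form J, which has the same characteristic polynomial as A) gives
  χ_A(x) = x^4
which factors as x^4. The eigenvalues (with algebraic multiplicities) are λ = 0 with multiplicity 4.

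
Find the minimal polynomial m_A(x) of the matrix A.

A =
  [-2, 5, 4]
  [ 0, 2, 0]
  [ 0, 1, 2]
x^3 - 2*x^2 - 4*x + 8

The characteristic polynomial is χ_A(x) = (x - 2)^2*(x + 2), so the eigenvalues are known. The minimal polynomial is
  m_A(x) = Π_λ (x − λ)^{k_λ}
where k_λ is the size of the *largest* Jordan block for λ (equivalently, the smallest k with (A − λI)^k v = 0 for every generalised eigenvector v of λ).

  λ = -2: largest Jordan block has size 1, contributing (x + 2)
  λ = 2: largest Jordan block has size 2, contributing (x − 2)^2

So m_A(x) = (x - 2)^2*(x + 2) = x^3 - 2*x^2 - 4*x + 8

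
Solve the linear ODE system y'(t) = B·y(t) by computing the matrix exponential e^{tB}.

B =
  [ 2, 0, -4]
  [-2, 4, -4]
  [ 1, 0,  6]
e^{tB} =
  [-2*t*exp(4*t) + exp(4*t), 0, -4*t*exp(4*t)]
  [-2*t*exp(4*t), exp(4*t), -4*t*exp(4*t)]
  [t*exp(4*t), 0, 2*t*exp(4*t) + exp(4*t)]

Strategy: write B = P · J · P⁻¹ where J is a Jordan canonical form, so e^{tB} = P · e^{tJ} · P⁻¹, and e^{tJ} can be computed block-by-block.

B has Jordan form
J =
  [4, 1, 0]
  [0, 4, 0]
  [0, 0, 4]
(up to reordering of blocks).

Per-block formulas:
  For a 2×2 Jordan block J_2(4): exp(t · J_2(4)) = e^(4t)·(I + t·N), where N is the 2×2 nilpotent shift.
  For a 1×1 block at λ = 4: exp(t · [4]) = [e^(4t)].

After assembling e^{tJ} and conjugating by P, we get:

e^{tB} =
  [-2*t*exp(4*t) + exp(4*t), 0, -4*t*exp(4*t)]
  [-2*t*exp(4*t), exp(4*t), -4*t*exp(4*t)]
  [t*exp(4*t), 0, 2*t*exp(4*t) + exp(4*t)]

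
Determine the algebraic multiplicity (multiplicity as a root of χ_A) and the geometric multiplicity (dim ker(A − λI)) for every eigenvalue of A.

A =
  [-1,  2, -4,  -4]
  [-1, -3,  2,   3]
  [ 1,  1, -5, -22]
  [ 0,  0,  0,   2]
λ = -3: alg = 3, geom = 1; λ = 2: alg = 1, geom = 1

Step 1 — factor the characteristic polynomial to read off the algebraic multiplicities:
  χ_A(x) = (x - 2)*(x + 3)^3

Step 2 — compute geometric multiplicities via the rank-nullity identity g(λ) = n − rank(A − λI):
  rank(A − (-3)·I) = 3, so dim ker(A − (-3)·I) = n − 3 = 1
  rank(A − (2)·I) = 3, so dim ker(A − (2)·I) = n − 3 = 1

Summary:
  λ = -3: algebraic multiplicity = 3, geometric multiplicity = 1
  λ = 2: algebraic multiplicity = 1, geometric multiplicity = 1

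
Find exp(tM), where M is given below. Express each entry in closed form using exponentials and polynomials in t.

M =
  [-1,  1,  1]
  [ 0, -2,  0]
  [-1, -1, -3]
e^{tM} =
  [t*exp(-2*t) + exp(-2*t), t*exp(-2*t), t*exp(-2*t)]
  [0, exp(-2*t), 0]
  [-t*exp(-2*t), -t*exp(-2*t), -t*exp(-2*t) + exp(-2*t)]

Strategy: write M = P · J · P⁻¹ where J is a Jordan canonical form, so e^{tM} = P · e^{tJ} · P⁻¹, and e^{tJ} can be computed block-by-block.

M has Jordan form
J =
  [-2,  1,  0]
  [ 0, -2,  0]
  [ 0,  0, -2]
(up to reordering of blocks).

Per-block formulas:
  For a 1×1 block at λ = -2: exp(t · [-2]) = [e^(-2t)].
  For a 2×2 Jordan block J_2(-2): exp(t · J_2(-2)) = e^(-2t)·(I + t·N), where N is the 2×2 nilpotent shift.

After assembling e^{tJ} and conjugating by P, we get:

e^{tM} =
  [t*exp(-2*t) + exp(-2*t), t*exp(-2*t), t*exp(-2*t)]
  [0, exp(-2*t), 0]
  [-t*exp(-2*t), -t*exp(-2*t), -t*exp(-2*t) + exp(-2*t)]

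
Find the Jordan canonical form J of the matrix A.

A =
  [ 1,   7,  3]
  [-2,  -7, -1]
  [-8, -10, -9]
J_3(-5)

The characteristic polynomial is
  det(x·I − A) = x^3 + 15*x^2 + 75*x + 125 = (x + 5)^3

Eigenvalues and multiplicities (the geometric multiplicity of λ is n − rank(A − λI), which equals the number of Jordan blocks for λ):
  λ = -5: algebraic multiplicity = 3, geometric multiplicity = 1

Determining the block sizes for each eigenvalue:
  λ = -5: one block (gm = 1), so the single block has size am = 3 → block sizes [3]

Assembling the blocks gives a Jordan form
J =
  [-5,  1,  0]
  [ 0, -5,  1]
  [ 0,  0, -5]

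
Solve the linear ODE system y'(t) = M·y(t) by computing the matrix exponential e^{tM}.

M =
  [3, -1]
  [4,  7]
e^{tM} =
  [-2*t*exp(5*t) + exp(5*t), -t*exp(5*t)]
  [4*t*exp(5*t), 2*t*exp(5*t) + exp(5*t)]

Strategy: write M = P · J · P⁻¹ where J is a Jordan canonical form, so e^{tM} = P · e^{tJ} · P⁻¹, and e^{tJ} can be computed block-by-block.

M has Jordan form
J =
  [5, 1]
  [0, 5]
(up to reordering of blocks).

Per-block formulas:
  For a 2×2 Jordan block J_2(5): exp(t · J_2(5)) = e^(5t)·(I + t·N), where N is the 2×2 nilpotent shift.

After assembling e^{tJ} and conjugating by P, we get:

e^{tM} =
  [-2*t*exp(5*t) + exp(5*t), -t*exp(5*t)]
  [4*t*exp(5*t), 2*t*exp(5*t) + exp(5*t)]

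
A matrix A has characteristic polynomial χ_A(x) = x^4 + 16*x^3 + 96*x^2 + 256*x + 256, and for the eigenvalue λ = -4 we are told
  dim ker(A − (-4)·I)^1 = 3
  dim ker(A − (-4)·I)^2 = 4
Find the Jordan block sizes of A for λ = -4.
Block sizes for λ = -4: [2, 1, 1]

From the dimensions of kernels of powers, the number of Jordan blocks of size at least j is d_j − d_{j−1} where d_j = dim ker(N^j) (with d_0 = 0). Computing the differences gives [3, 1].
The number of blocks of size exactly k is (#blocks of size ≥ k) − (#blocks of size ≥ k + 1), so the partition is: 2 block(s) of size 1, 1 block(s) of size 2.
In nonincreasing order the block sizes are [2, 1, 1].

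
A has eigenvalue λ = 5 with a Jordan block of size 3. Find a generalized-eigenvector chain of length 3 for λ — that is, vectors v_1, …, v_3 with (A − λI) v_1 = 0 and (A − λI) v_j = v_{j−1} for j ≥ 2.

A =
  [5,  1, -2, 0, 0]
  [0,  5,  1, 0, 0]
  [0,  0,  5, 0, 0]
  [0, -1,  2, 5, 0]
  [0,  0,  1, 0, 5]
A Jordan chain for λ = 5 of length 3:
v_1 = (1, 0, 0, -1, 0)ᵀ
v_2 = (-2, 1, 0, 2, 1)ᵀ
v_3 = (0, 0, 1, 0, 0)ᵀ

Let N = A − (5)·I. We want v_3 with N^3 v_3 = 0 but N^2 v_3 ≠ 0; then v_{j-1} := N · v_j for j = 3, …, 2.

Pick v_3 = (0, 0, 1, 0, 0)ᵀ.
Then v_2 = N · v_3 = (-2, 1, 0, 2, 1)ᵀ.
Then v_1 = N · v_2 = (1, 0, 0, -1, 0)ᵀ.

Sanity check: (A − (5)·I) v_1 = (0, 0, 0, 0, 0)ᵀ = 0. ✓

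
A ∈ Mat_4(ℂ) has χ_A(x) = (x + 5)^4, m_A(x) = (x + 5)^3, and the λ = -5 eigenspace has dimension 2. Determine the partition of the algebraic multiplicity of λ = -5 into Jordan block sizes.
Block sizes for λ = -5: [3, 1]

Step 1 — from the characteristic polynomial, algebraic multiplicity of λ = -5 is 4. From dim ker(A − (-5)·I) = 2, there are exactly 2 Jordan blocks for λ = -5.
Step 2 — from the minimal polynomial, the factor (x + 5)^3 tells us the largest block for λ = -5 has size 3.
Step 3 — with total size 4, 2 blocks, and largest block 3, the block sizes (in nonincreasing order) are [3, 1].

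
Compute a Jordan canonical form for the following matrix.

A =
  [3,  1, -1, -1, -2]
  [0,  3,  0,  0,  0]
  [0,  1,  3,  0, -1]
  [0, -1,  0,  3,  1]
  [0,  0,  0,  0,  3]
J_2(3) ⊕ J_2(3) ⊕ J_1(3)

The characteristic polynomial is
  det(x·I − A) = x^5 - 15*x^4 + 90*x^3 - 270*x^2 + 405*x - 243 = (x - 3)^5

Eigenvalues and multiplicities (the geometric multiplicity of λ is n − rank(A − λI), which equals the number of Jordan blocks for λ):
  λ = 3: algebraic multiplicity = 5, geometric multiplicity = 3

Determining the block sizes for each eigenvalue:
  λ = 3: with am = 5 and gm = 3, the partition is not yet determined (e.g. several partitions of 5 into 3 parts exist). Let N = A − (3)·I. Computing rank(N^1) = 2, rank(N^2) = 0; the number of blocks of size ≥ j is rank(N^{j−1}) − rank(N^j), giving [3, 2]. So we have 2 block(s) of size 2, 1 block(s) of size 1 → block sizes [2, 2, 1]

Assembling the blocks gives a Jordan form
J =
  [3, 1, 0, 0, 0]
  [0, 3, 0, 0, 0]
  [0, 0, 3, 1, 0]
  [0, 0, 0, 3, 0]
  [0, 0, 0, 0, 3]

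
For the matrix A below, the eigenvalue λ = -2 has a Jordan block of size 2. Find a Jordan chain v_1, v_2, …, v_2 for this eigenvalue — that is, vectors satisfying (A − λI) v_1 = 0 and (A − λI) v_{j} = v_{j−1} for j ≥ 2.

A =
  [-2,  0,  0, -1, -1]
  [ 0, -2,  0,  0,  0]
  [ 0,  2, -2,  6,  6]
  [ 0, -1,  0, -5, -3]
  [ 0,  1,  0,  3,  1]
A Jordan chain for λ = -2 of length 2:
v_1 = (0, 0, 2, -1, 1)ᵀ
v_2 = (0, 1, 0, 0, 0)ᵀ

Let N = A − (-2)·I. We want v_2 with N^2 v_2 = 0 but N^1 v_2 ≠ 0; then v_{j-1} := N · v_j for j = 2, …, 2.

Pick v_2 = (0, 1, 0, 0, 0)ᵀ.
Then v_1 = N · v_2 = (0, 0, 2, -1, 1)ᵀ.

Sanity check: (A − (-2)·I) v_1 = (0, 0, 0, 0, 0)ᵀ = 0. ✓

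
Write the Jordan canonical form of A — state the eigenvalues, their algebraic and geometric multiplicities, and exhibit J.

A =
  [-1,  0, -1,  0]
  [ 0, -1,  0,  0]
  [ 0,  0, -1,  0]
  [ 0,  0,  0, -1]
J_2(-1) ⊕ J_1(-1) ⊕ J_1(-1)

The characteristic polynomial is
  det(x·I − A) = x^4 + 4*x^3 + 6*x^2 + 4*x + 1 = (x + 1)^4

Eigenvalues and multiplicities (the geometric multiplicity of λ is n − rank(A − λI), which equals the number of Jordan blocks for λ):
  λ = -1: algebraic multiplicity = 4, geometric multiplicity = 3

Determining the block sizes for each eigenvalue:
  λ = -1: 3 blocks summing to 4 forces exactly one block of size 2 and the rest size 1 → block sizes [2, 1, 1]

Assembling the blocks gives a Jordan form
J =
  [-1,  1,  0,  0]
  [ 0, -1,  0,  0]
  [ 0,  0, -1,  0]
  [ 0,  0,  0, -1]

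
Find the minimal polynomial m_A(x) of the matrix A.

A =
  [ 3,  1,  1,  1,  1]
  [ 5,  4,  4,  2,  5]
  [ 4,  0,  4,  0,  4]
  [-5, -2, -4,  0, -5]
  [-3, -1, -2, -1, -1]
x^3 - 6*x^2 + 12*x - 8

The characteristic polynomial is χ_A(x) = (x - 2)^5, so the eigenvalues are known. The minimal polynomial is
  m_A(x) = Π_λ (x − λ)^{k_λ}
where k_λ is the size of the *largest* Jordan block for λ (equivalently, the smallest k with (A − λI)^k v = 0 for every generalised eigenvector v of λ).

  λ = 2: largest Jordan block has size 3, contributing (x − 2)^3

So m_A(x) = (x - 2)^3 = x^3 - 6*x^2 + 12*x - 8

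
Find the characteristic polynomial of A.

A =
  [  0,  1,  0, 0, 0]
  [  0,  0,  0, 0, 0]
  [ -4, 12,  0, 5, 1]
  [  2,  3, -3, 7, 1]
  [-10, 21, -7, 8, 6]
x^5 - 13*x^4 + 56*x^3 - 80*x^2

Expanding det(x·I − A) (e.g. by cofactor expansion or by noting that A is similar to its Jordan form J, which has the same characteristic polynomial as A) gives
  χ_A(x) = x^5 - 13*x^4 + 56*x^3 - 80*x^2
which factors as x^2*(x - 5)*(x - 4)^2. The eigenvalues (with algebraic multiplicities) are λ = 0 with multiplicity 2, λ = 4 with multiplicity 2, λ = 5 with multiplicity 1.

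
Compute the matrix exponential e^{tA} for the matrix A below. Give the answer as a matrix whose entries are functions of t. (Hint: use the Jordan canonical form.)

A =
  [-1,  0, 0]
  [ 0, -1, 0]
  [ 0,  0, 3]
e^{tA} =
  [exp(-t), 0, 0]
  [0, exp(-t), 0]
  [0, 0, exp(3*t)]

Strategy: write A = P · J · P⁻¹ where J is a Jordan canonical form, so e^{tA} = P · e^{tJ} · P⁻¹, and e^{tJ} can be computed block-by-block.

A has Jordan form
J =
  [-1,  0, 0]
  [ 0, -1, 0]
  [ 0,  0, 3]
(up to reordering of blocks).

Per-block formulas:
  For a 1×1 block at λ = 3: exp(t · [3]) = [e^(3t)].
  For a 1×1 block at λ = -1: exp(t · [-1]) = [e^(-1t)].

After assembling e^{tJ} and conjugating by P, we get:

e^{tA} =
  [exp(-t), 0, 0]
  [0, exp(-t), 0]
  [0, 0, exp(3*t)]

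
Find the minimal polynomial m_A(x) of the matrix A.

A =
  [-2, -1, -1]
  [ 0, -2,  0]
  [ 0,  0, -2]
x^2 + 4*x + 4

The characteristic polynomial is χ_A(x) = (x + 2)^3, so the eigenvalues are known. The minimal polynomial is
  m_A(x) = Π_λ (x − λ)^{k_λ}
where k_λ is the size of the *largest* Jordan block for λ (equivalently, the smallest k with (A − λI)^k v = 0 for every generalised eigenvector v of λ).

  λ = -2: largest Jordan block has size 2, contributing (x + 2)^2

So m_A(x) = (x + 2)^2 = x^2 + 4*x + 4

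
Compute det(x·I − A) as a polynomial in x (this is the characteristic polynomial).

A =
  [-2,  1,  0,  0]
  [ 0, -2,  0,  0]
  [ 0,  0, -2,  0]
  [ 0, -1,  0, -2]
x^4 + 8*x^3 + 24*x^2 + 32*x + 16

Expanding det(x·I − A) (e.g. by cofactor expansion or by noting that A is similar to its Jordan form J, which has the same characteristic polynomial as A) gives
  χ_A(x) = x^4 + 8*x^3 + 24*x^2 + 32*x + 16
which factors as (x + 2)^4. The eigenvalues (with algebraic multiplicities) are λ = -2 with multiplicity 4.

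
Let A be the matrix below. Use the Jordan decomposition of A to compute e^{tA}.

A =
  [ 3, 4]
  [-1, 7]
e^{tA} =
  [-2*t*exp(5*t) + exp(5*t), 4*t*exp(5*t)]
  [-t*exp(5*t), 2*t*exp(5*t) + exp(5*t)]

Strategy: write A = P · J · P⁻¹ where J is a Jordan canonical form, so e^{tA} = P · e^{tJ} · P⁻¹, and e^{tJ} can be computed block-by-block.

A has Jordan form
J =
  [5, 1]
  [0, 5]
(up to reordering of blocks).

Per-block formulas:
  For a 2×2 Jordan block J_2(5): exp(t · J_2(5)) = e^(5t)·(I + t·N), where N is the 2×2 nilpotent shift.

After assembling e^{tJ} and conjugating by P, we get:

e^{tA} =
  [-2*t*exp(5*t) + exp(5*t), 4*t*exp(5*t)]
  [-t*exp(5*t), 2*t*exp(5*t) + exp(5*t)]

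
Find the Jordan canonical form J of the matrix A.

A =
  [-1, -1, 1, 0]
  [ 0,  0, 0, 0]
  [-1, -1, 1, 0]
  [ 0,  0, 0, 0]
J_2(0) ⊕ J_1(0) ⊕ J_1(0)

The characteristic polynomial is
  det(x·I − A) = x^4

Eigenvalues and multiplicities (the geometric multiplicity of λ is n − rank(A − λI), which equals the number of Jordan blocks for λ):
  λ = 0: algebraic multiplicity = 4, geometric multiplicity = 3

Determining the block sizes for each eigenvalue:
  λ = 0: 3 blocks summing to 4 forces exactly one block of size 2 and the rest size 1 → block sizes [2, 1, 1]

Assembling the blocks gives a Jordan form
J =
  [0, 1, 0, 0]
  [0, 0, 0, 0]
  [0, 0, 0, 0]
  [0, 0, 0, 0]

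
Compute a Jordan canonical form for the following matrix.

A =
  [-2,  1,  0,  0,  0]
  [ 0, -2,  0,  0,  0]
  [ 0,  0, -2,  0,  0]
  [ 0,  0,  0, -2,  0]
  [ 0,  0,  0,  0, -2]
J_2(-2) ⊕ J_1(-2) ⊕ J_1(-2) ⊕ J_1(-2)

The characteristic polynomial is
  det(x·I − A) = x^5 + 10*x^4 + 40*x^3 + 80*x^2 + 80*x + 32 = (x + 2)^5

Eigenvalues and multiplicities (the geometric multiplicity of λ is n − rank(A − λI), which equals the number of Jordan blocks for λ):
  λ = -2: algebraic multiplicity = 5, geometric multiplicity = 4

Determining the block sizes for each eigenvalue:
  λ = -2: 4 blocks summing to 5 forces exactly one block of size 2 and the rest size 1 → block sizes [2, 1, 1, 1]

Assembling the blocks gives a Jordan form
J =
  [-2,  1,  0,  0,  0]
  [ 0, -2,  0,  0,  0]
  [ 0,  0, -2,  0,  0]
  [ 0,  0,  0, -2,  0]
  [ 0,  0,  0,  0, -2]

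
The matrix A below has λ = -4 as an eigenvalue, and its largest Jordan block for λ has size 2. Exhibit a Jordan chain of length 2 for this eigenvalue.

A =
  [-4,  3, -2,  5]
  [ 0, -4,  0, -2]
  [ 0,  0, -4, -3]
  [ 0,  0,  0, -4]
A Jordan chain for λ = -4 of length 2:
v_1 = (3, 0, 0, 0)ᵀ
v_2 = (0, 1, 0, 0)ᵀ

Let N = A − (-4)·I. We want v_2 with N^2 v_2 = 0 but N^1 v_2 ≠ 0; then v_{j-1} := N · v_j for j = 2, …, 2.

Pick v_2 = (0, 1, 0, 0)ᵀ.
Then v_1 = N · v_2 = (3, 0, 0, 0)ᵀ.

Sanity check: (A − (-4)·I) v_1 = (0, 0, 0, 0)ᵀ = 0. ✓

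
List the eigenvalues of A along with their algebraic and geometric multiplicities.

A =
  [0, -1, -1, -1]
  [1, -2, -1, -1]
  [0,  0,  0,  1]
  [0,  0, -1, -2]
λ = -1: alg = 4, geom = 2

Step 1 — factor the characteristic polynomial to read off the algebraic multiplicities:
  χ_A(x) = (x + 1)^4

Step 2 — compute geometric multiplicities via the rank-nullity identity g(λ) = n − rank(A − λI):
  rank(A − (-1)·I) = 2, so dim ker(A − (-1)·I) = n − 2 = 2

Summary:
  λ = -1: algebraic multiplicity = 4, geometric multiplicity = 2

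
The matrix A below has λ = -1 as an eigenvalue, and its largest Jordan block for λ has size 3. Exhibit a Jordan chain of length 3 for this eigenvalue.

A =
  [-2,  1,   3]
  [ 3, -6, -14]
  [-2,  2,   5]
A Jordan chain for λ = -1 of length 3:
v_1 = (-2, 10, -4)ᵀ
v_2 = (-1, 3, -2)ᵀ
v_3 = (1, 0, 0)ᵀ

Let N = A − (-1)·I. We want v_3 with N^3 v_3 = 0 but N^2 v_3 ≠ 0; then v_{j-1} := N · v_j for j = 3, …, 2.

Pick v_3 = (1, 0, 0)ᵀ.
Then v_2 = N · v_3 = (-1, 3, -2)ᵀ.
Then v_1 = N · v_2 = (-2, 10, -4)ᵀ.

Sanity check: (A − (-1)·I) v_1 = (0, 0, 0)ᵀ = 0. ✓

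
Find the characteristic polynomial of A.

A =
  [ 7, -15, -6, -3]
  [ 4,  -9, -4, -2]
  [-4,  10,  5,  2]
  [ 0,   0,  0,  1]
x^4 - 4*x^3 + 6*x^2 - 4*x + 1

Expanding det(x·I − A) (e.g. by cofactor expansion or by noting that A is similar to its Jordan form J, which has the same characteristic polynomial as A) gives
  χ_A(x) = x^4 - 4*x^3 + 6*x^2 - 4*x + 1
which factors as (x - 1)^4. The eigenvalues (with algebraic multiplicities) are λ = 1 with multiplicity 4.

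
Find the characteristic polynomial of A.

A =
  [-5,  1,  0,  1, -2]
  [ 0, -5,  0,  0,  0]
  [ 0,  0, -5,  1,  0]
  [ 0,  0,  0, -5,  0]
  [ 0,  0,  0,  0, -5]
x^5 + 25*x^4 + 250*x^3 + 1250*x^2 + 3125*x + 3125

Expanding det(x·I − A) (e.g. by cofactor expansion or by noting that A is similar to its Jordan form J, which has the same characteristic polynomial as A) gives
  χ_A(x) = x^5 + 25*x^4 + 250*x^3 + 1250*x^2 + 3125*x + 3125
which factors as (x + 5)^5. The eigenvalues (with algebraic multiplicities) are λ = -5 with multiplicity 5.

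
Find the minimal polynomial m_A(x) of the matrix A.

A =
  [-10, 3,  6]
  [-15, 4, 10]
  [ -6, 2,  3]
x^2 + 2*x + 1

The characteristic polynomial is χ_A(x) = (x + 1)^3, so the eigenvalues are known. The minimal polynomial is
  m_A(x) = Π_λ (x − λ)^{k_λ}
where k_λ is the size of the *largest* Jordan block for λ (equivalently, the smallest k with (A − λI)^k v = 0 for every generalised eigenvector v of λ).

  λ = -1: largest Jordan block has size 2, contributing (x + 1)^2

So m_A(x) = (x + 1)^2 = x^2 + 2*x + 1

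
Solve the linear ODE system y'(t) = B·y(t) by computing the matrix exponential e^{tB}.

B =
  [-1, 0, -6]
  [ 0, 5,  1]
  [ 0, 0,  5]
e^{tB} =
  [exp(-t), 0, -exp(5*t) + exp(-t)]
  [0, exp(5*t), t*exp(5*t)]
  [0, 0, exp(5*t)]

Strategy: write B = P · J · P⁻¹ where J is a Jordan canonical form, so e^{tB} = P · e^{tJ} · P⁻¹, and e^{tJ} can be computed block-by-block.

B has Jordan form
J =
  [-1, 0, 0]
  [ 0, 5, 1]
  [ 0, 0, 5]
(up to reordering of blocks).

Per-block formulas:
  For a 2×2 Jordan block J_2(5): exp(t · J_2(5)) = e^(5t)·(I + t·N), where N is the 2×2 nilpotent shift.
  For a 1×1 block at λ = -1: exp(t · [-1]) = [e^(-1t)].

After assembling e^{tJ} and conjugating by P, we get:

e^{tB} =
  [exp(-t), 0, -exp(5*t) + exp(-t)]
  [0, exp(5*t), t*exp(5*t)]
  [0, 0, exp(5*t)]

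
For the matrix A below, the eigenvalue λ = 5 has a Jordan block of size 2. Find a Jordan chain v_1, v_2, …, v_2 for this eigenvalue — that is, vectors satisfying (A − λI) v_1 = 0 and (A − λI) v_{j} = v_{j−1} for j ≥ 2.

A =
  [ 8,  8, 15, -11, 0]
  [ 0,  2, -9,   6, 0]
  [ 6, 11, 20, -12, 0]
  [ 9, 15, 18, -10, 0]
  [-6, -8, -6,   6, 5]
A Jordan chain for λ = 5 of length 2:
v_1 = (3, 0, 6, 9, -6)ᵀ
v_2 = (1, 0, 0, 0, 0)ᵀ

Let N = A − (5)·I. We want v_2 with N^2 v_2 = 0 but N^1 v_2 ≠ 0; then v_{j-1} := N · v_j for j = 2, …, 2.

Pick v_2 = (1, 0, 0, 0, 0)ᵀ.
Then v_1 = N · v_2 = (3, 0, 6, 9, -6)ᵀ.

Sanity check: (A − (5)·I) v_1 = (0, 0, 0, 0, 0)ᵀ = 0. ✓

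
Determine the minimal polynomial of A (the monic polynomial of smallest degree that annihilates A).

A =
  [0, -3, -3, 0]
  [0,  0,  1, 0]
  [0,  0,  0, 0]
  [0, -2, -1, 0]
x^3

The characteristic polynomial is χ_A(x) = x^4, so the eigenvalues are known. The minimal polynomial is
  m_A(x) = Π_λ (x − λ)^{k_λ}
where k_λ is the size of the *largest* Jordan block for λ (equivalently, the smallest k with (A − λI)^k v = 0 for every generalised eigenvector v of λ).

  λ = 0: largest Jordan block has size 3, contributing (x − 0)^3

So m_A(x) = x^3 = x^3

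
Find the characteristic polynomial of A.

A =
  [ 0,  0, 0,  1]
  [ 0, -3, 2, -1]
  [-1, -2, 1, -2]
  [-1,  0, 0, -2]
x^4 + 4*x^3 + 6*x^2 + 4*x + 1

Expanding det(x·I − A) (e.g. by cofactor expansion or by noting that A is similar to its Jordan form J, which has the same characteristic polynomial as A) gives
  χ_A(x) = x^4 + 4*x^3 + 6*x^2 + 4*x + 1
which factors as (x + 1)^4. The eigenvalues (with algebraic multiplicities) are λ = -1 with multiplicity 4.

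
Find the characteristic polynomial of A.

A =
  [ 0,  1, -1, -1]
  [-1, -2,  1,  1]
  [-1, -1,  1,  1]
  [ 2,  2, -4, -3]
x^4 + 4*x^3 + 6*x^2 + 4*x + 1

Expanding det(x·I − A) (e.g. by cofactor expansion or by noting that A is similar to its Jordan form J, which has the same characteristic polynomial as A) gives
  χ_A(x) = x^4 + 4*x^3 + 6*x^2 + 4*x + 1
which factors as (x + 1)^4. The eigenvalues (with algebraic multiplicities) are λ = -1 with multiplicity 4.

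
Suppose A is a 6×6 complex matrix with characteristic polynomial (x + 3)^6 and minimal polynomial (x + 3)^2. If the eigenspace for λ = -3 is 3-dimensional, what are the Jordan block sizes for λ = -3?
Block sizes for λ = -3: [2, 2, 2]

Step 1 — from the characteristic polynomial, algebraic multiplicity of λ = -3 is 6. From dim ker(A − (-3)·I) = 3, there are exactly 3 Jordan blocks for λ = -3.
Step 2 — from the minimal polynomial, the factor (x + 3)^2 tells us the largest block for λ = -3 has size 2.
Step 3 — with total size 6, 3 blocks, and largest block 2, the block sizes (in nonincreasing order) are [2, 2, 2].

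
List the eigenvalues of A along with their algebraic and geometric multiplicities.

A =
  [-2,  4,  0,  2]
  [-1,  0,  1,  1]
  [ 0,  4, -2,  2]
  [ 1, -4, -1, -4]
λ = -2: alg = 4, geom = 2

Step 1 — factor the characteristic polynomial to read off the algebraic multiplicities:
  χ_A(x) = (x + 2)^4

Step 2 — compute geometric multiplicities via the rank-nullity identity g(λ) = n − rank(A − λI):
  rank(A − (-2)·I) = 2, so dim ker(A − (-2)·I) = n − 2 = 2

Summary:
  λ = -2: algebraic multiplicity = 4, geometric multiplicity = 2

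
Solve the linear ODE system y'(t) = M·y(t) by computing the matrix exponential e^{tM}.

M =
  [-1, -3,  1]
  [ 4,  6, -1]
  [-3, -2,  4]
e^{tM} =
  [t^2*exp(3*t)/2 - 4*t*exp(3*t) + exp(3*t), t^2*exp(3*t)/2 - 3*t*exp(3*t), t*exp(3*t)]
  [-t^2*exp(3*t)/2 + 4*t*exp(3*t), -t^2*exp(3*t)/2 + 3*t*exp(3*t) + exp(3*t), -t*exp(3*t)]
  [t^2*exp(3*t)/2 - 3*t*exp(3*t), t^2*exp(3*t)/2 - 2*t*exp(3*t), t*exp(3*t) + exp(3*t)]

Strategy: write M = P · J · P⁻¹ where J is a Jordan canonical form, so e^{tM} = P · e^{tJ} · P⁻¹, and e^{tJ} can be computed block-by-block.

M has Jordan form
J =
  [3, 1, 0]
  [0, 3, 1]
  [0, 0, 3]
(up to reordering of blocks).

Per-block formulas:
  For a 3×3 Jordan block J_3(3): exp(t · J_3(3)) = e^(3t)·(I + t·N + (t^2/2)·N^2), where N is the 3×3 nilpotent shift.

After assembling e^{tJ} and conjugating by P, we get:

e^{tM} =
  [t^2*exp(3*t)/2 - 4*t*exp(3*t) + exp(3*t), t^2*exp(3*t)/2 - 3*t*exp(3*t), t*exp(3*t)]
  [-t^2*exp(3*t)/2 + 4*t*exp(3*t), -t^2*exp(3*t)/2 + 3*t*exp(3*t) + exp(3*t), -t*exp(3*t)]
  [t^2*exp(3*t)/2 - 3*t*exp(3*t), t^2*exp(3*t)/2 - 2*t*exp(3*t), t*exp(3*t) + exp(3*t)]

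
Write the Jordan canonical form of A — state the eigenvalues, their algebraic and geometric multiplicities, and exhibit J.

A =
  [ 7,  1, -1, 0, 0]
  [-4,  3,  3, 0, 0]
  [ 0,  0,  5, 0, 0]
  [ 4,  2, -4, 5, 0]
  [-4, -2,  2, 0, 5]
J_3(5) ⊕ J_1(5) ⊕ J_1(5)

The characteristic polynomial is
  det(x·I − A) = x^5 - 25*x^4 + 250*x^3 - 1250*x^2 + 3125*x - 3125 = (x - 5)^5

Eigenvalues and multiplicities (the geometric multiplicity of λ is n − rank(A − λI), which equals the number of Jordan blocks for λ):
  λ = 5: algebraic multiplicity = 5, geometric multiplicity = 3

Determining the block sizes for each eigenvalue:
  λ = 5: with am = 5 and gm = 3, the partition is not yet determined (e.g. several partitions of 5 into 3 parts exist). Let N = A − (5)·I. Computing rank(N^1) = 2, rank(N^2) = 1, rank(N^3) = 0; the number of blocks of size ≥ j is rank(N^{j−1}) − rank(N^j), giving [3, 1, 1]. So we have 1 block(s) of size 3, 2 block(s) of size 1 → block sizes [3, 1, 1]

Assembling the blocks gives a Jordan form
J =
  [5, 1, 0, 0, 0]
  [0, 5, 1, 0, 0]
  [0, 0, 5, 0, 0]
  [0, 0, 0, 5, 0]
  [0, 0, 0, 0, 5]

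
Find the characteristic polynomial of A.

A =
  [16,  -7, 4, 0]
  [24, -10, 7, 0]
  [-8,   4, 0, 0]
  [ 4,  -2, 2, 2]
x^4 - 8*x^3 + 24*x^2 - 32*x + 16

Expanding det(x·I − A) (e.g. by cofactor expansion or by noting that A is similar to its Jordan form J, which has the same characteristic polynomial as A) gives
  χ_A(x) = x^4 - 8*x^3 + 24*x^2 - 32*x + 16
which factors as (x - 2)^4. The eigenvalues (with algebraic multiplicities) are λ = 2 with multiplicity 4.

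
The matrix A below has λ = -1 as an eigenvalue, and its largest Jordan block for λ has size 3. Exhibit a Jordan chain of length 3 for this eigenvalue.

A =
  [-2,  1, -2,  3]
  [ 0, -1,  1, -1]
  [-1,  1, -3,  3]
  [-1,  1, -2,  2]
A Jordan chain for λ = -1 of length 3:
v_1 = (1, 0, 1, 1)ᵀ
v_2 = (-2, 1, -2, -2)ᵀ
v_3 = (0, 0, 1, 0)ᵀ

Let N = A − (-1)·I. We want v_3 with N^3 v_3 = 0 but N^2 v_3 ≠ 0; then v_{j-1} := N · v_j for j = 3, …, 2.

Pick v_3 = (0, 0, 1, 0)ᵀ.
Then v_2 = N · v_3 = (-2, 1, -2, -2)ᵀ.
Then v_1 = N · v_2 = (1, 0, 1, 1)ᵀ.

Sanity check: (A − (-1)·I) v_1 = (0, 0, 0, 0)ᵀ = 0. ✓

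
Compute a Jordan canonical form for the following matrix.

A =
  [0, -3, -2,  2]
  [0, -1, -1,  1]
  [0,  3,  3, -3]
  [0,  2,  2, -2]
J_3(0) ⊕ J_1(0)

The characteristic polynomial is
  det(x·I − A) = x^4

Eigenvalues and multiplicities (the geometric multiplicity of λ is n − rank(A − λI), which equals the number of Jordan blocks for λ):
  λ = 0: algebraic multiplicity = 4, geometric multiplicity = 2

Determining the block sizes for each eigenvalue:
  λ = 0: with am = 4 and gm = 2, the partition is not yet determined (e.g. several partitions of 4 into 2 parts exist). Let N = A − (0)·I. Computing rank(N^1) = 2, rank(N^2) = 1, rank(N^3) = 0; the number of blocks of size ≥ j is rank(N^{j−1}) − rank(N^j), giving [2, 1, 1]. So we have 1 block(s) of size 3, 1 block(s) of size 1 → block sizes [3, 1]

Assembling the blocks gives a Jordan form
J =
  [0, 1, 0, 0]
  [0, 0, 1, 0]
  [0, 0, 0, 0]
  [0, 0, 0, 0]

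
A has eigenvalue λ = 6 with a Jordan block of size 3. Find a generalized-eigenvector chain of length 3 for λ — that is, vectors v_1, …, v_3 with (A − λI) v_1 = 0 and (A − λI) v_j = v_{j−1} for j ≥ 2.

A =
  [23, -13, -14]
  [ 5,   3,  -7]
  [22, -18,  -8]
A Jordan chain for λ = 6 of length 3:
v_1 = (-84, -84, -24)ᵀ
v_2 = (17, 5, 22)ᵀ
v_3 = (1, 0, 0)ᵀ

Let N = A − (6)·I. We want v_3 with N^3 v_3 = 0 but N^2 v_3 ≠ 0; then v_{j-1} := N · v_j for j = 3, …, 2.

Pick v_3 = (1, 0, 0)ᵀ.
Then v_2 = N · v_3 = (17, 5, 22)ᵀ.
Then v_1 = N · v_2 = (-84, -84, -24)ᵀ.

Sanity check: (A − (6)·I) v_1 = (0, 0, 0)ᵀ = 0. ✓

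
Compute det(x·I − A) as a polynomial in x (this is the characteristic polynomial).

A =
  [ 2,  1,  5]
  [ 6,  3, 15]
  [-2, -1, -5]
x^3

Expanding det(x·I − A) (e.g. by cofactor expansion or by noting that A is similar to its Jordan form J, which has the same characteristic polynomial as A) gives
  χ_A(x) = x^3
which factors as x^3. The eigenvalues (with algebraic multiplicities) are λ = 0 with multiplicity 3.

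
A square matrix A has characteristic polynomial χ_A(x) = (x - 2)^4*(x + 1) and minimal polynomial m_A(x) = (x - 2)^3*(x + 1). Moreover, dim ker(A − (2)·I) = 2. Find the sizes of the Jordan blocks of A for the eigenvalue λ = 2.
Block sizes for λ = 2: [3, 1]

Step 1 — from the characteristic polynomial, algebraic multiplicity of λ = 2 is 4. From dim ker(A − (2)·I) = 2, there are exactly 2 Jordan blocks for λ = 2.
Step 2 — from the minimal polynomial, the factor (x − 2)^3 tells us the largest block for λ = 2 has size 3.
Step 3 — with total size 4, 2 blocks, and largest block 3, the block sizes (in nonincreasing order) are [3, 1].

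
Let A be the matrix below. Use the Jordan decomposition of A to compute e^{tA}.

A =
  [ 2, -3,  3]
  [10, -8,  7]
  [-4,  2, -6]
e^{tA} =
  [-3*t^2*exp(-4*t) + 6*t*exp(-4*t) + exp(-4*t), -3*t*exp(-4*t), -9*t^2*exp(-4*t)/2 + 3*t*exp(-4*t)]
  [-4*t^2*exp(-4*t) + 10*t*exp(-4*t), -4*t*exp(-4*t) + exp(-4*t), -6*t^2*exp(-4*t) + 7*t*exp(-4*t)]
  [2*t^2*exp(-4*t) - 4*t*exp(-4*t), 2*t*exp(-4*t), 3*t^2*exp(-4*t) - 2*t*exp(-4*t) + exp(-4*t)]

Strategy: write A = P · J · P⁻¹ where J is a Jordan canonical form, so e^{tA} = P · e^{tJ} · P⁻¹, and e^{tJ} can be computed block-by-block.

A has Jordan form
J =
  [-4,  1,  0]
  [ 0, -4,  1]
  [ 0,  0, -4]
(up to reordering of blocks).

Per-block formulas:
  For a 3×3 Jordan block J_3(-4): exp(t · J_3(-4)) = e^(-4t)·(I + t·N + (t^2/2)·N^2), where N is the 3×3 nilpotent shift.

After assembling e^{tJ} and conjugating by P, we get:

e^{tA} =
  [-3*t^2*exp(-4*t) + 6*t*exp(-4*t) + exp(-4*t), -3*t*exp(-4*t), -9*t^2*exp(-4*t)/2 + 3*t*exp(-4*t)]
  [-4*t^2*exp(-4*t) + 10*t*exp(-4*t), -4*t*exp(-4*t) + exp(-4*t), -6*t^2*exp(-4*t) + 7*t*exp(-4*t)]
  [2*t^2*exp(-4*t) - 4*t*exp(-4*t), 2*t*exp(-4*t), 3*t^2*exp(-4*t) - 2*t*exp(-4*t) + exp(-4*t)]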